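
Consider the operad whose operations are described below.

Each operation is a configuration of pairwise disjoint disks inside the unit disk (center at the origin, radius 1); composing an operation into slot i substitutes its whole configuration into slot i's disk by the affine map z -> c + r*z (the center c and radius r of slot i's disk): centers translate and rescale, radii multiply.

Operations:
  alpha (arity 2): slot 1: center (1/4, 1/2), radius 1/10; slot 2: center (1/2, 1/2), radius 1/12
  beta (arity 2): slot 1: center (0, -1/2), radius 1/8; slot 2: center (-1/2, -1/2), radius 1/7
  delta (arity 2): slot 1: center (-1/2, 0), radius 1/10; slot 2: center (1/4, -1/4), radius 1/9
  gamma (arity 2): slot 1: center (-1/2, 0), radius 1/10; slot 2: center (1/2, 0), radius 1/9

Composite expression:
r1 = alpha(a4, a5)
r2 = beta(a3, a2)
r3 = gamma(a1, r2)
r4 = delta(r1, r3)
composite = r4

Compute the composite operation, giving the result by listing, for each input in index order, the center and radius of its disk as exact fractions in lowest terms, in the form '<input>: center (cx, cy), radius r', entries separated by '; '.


a1: center (7/36, -1/4), radius 1/90; a2: center (97/324, -83/324), radius 1/567; a3: center (11/36, -83/324), radius 1/648; a4: center (-19/40, 1/20), radius 1/100; a5: center (-9/20, 1/20), radius 1/120

Each a-disk chains the slot maps above it in delta; radii multiply.
a4 passes through 2 substitutions, ending at center (-19/40, 1/20), radius 1/100
a5 passes through 2 substitutions, ending at center (-9/20, 1/20), radius 1/120
a1 passes through 2 substitutions, ending at center (7/36, -1/4), radius 1/90
a3 passes through 3 substitutions, ending at center (11/36, -83/324), radius 1/648
a2 passes through 3 substitutions, ending at center (97/324, -83/324), radius 1/567


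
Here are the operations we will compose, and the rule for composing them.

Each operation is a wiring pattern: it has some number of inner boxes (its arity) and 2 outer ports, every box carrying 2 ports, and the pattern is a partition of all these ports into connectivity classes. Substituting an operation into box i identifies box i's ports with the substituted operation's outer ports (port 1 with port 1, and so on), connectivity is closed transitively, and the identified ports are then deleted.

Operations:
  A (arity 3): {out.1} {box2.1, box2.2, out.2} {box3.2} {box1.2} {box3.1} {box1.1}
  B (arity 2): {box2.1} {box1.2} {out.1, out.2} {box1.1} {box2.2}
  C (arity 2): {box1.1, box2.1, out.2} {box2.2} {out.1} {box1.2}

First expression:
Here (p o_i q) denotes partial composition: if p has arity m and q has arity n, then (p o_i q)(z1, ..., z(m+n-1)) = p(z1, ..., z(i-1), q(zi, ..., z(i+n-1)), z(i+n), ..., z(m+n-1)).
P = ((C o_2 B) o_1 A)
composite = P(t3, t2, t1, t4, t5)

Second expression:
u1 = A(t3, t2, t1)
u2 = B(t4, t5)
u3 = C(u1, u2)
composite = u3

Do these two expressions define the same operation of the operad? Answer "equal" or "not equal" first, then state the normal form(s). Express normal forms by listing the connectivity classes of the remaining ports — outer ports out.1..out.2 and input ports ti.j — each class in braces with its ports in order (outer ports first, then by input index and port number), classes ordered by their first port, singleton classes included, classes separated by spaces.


equal; the common form is {out.1} {out.2} {t1.1} {t1.2} {t2.1, t2.2} {t3.1} {t3.2} {t4.1} {t4.2} {t5.1} {t5.2}

Normal form of the first expression: {out.1} {out.2} {t1.1} {t1.2} {t2.1, t2.2} {t3.1} {t3.2} {t4.1} {t4.2} {t5.1} {t5.2}
Normal form of the second expression: {out.1} {out.2} {t1.1} {t1.2} {t2.1, t2.2} {t3.1} {t3.2} {t4.1} {t4.2} {t5.1} {t5.2}
Identical normal forms: equal.


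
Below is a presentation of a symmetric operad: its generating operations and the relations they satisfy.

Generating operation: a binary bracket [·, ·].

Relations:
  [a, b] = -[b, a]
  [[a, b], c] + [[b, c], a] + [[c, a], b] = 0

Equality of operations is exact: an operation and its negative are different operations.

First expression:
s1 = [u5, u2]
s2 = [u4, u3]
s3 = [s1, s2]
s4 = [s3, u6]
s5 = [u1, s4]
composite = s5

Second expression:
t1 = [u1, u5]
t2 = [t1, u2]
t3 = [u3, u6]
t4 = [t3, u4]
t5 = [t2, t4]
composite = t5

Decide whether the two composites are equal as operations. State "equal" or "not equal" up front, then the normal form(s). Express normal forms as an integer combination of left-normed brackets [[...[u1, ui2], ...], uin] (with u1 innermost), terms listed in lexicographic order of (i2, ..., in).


not equal: they reduce to [[[[[u1, u2], u5], u3], u4], u6] - [[[[[u1, u2], u5], u4], u3], u6] - [[[[[u1, u3], u4], u2], u5], u6] + [[[[[u1, u3], u4], u5], u2], u6] + [[[[[u1, u4], u3], u2], u5], u6] - [[[[[u1, u4], u3], u5], u2], u6] - [[[[[u1, u5], u2], u3], u4], u6] + [[[[[u1, u5], u2], u4], u3], u6] - [[[[[u1, u6], u2], u5], u3], u4] + [[[[[u1, u6], u2], u5], u4], u3] + [[[[[u1, u6], u3], u4], u2], u5] - [[[[[u1, u6], u3], u4], u5], u2] - [[[[[u1, u6], u4], u3], u2], u5] + [[[[[u1, u6], u4], u3], u5], u2] + [[[[[u1, u6], u5], u2], u3], u4] - [[[[[u1, u6], u5], u2], u4], u3] and [[[[[u1, u5], u2], u3], u6], u4] - [[[[[u1, u5], u2], u4], u3], u6] + [[[[[u1, u5], u2], u4], u6], u3] - [[[[[u1, u5], u2], u6], u3], u4]

The first composite normalizes to [[[[[u1, u2], u5], u3], u4], u6] - [[[[[u1, u2], u5], u4], u3], u6] - [[[[[u1, u3], u4], u2], u5], u6] + [[[[[u1, u3], u4], u5], u2], u6] + [[[[[u1, u4], u3], u2], u5], u6] - [[[[[u1, u4], u3], u5], u2], u6] - [[[[[u1, u5], u2], u3], u4], u6] + [[[[[u1, u5], u2], u4], u3], u6] - [[[[[u1, u6], u2], u5], u3], u4] + [[[[[u1, u6], u2], u5], u4], u3] + [[[[[u1, u6], u3], u4], u2], u5] - [[[[[u1, u6], u3], u4], u5], u2] - [[[[[u1, u6], u4], u3], u2], u5] + [[[[[u1, u6], u4], u3], u5], u2] + [[[[[u1, u6], u5], u2], u3], u4] - [[[[[u1, u6], u5], u2], u4], u3]
The second composite normalizes to [[[[[u1, u5], u2], u3], u6], u4] - [[[[[u1, u5], u2], u4], u3], u6] + [[[[[u1, u5], u2], u4], u6], u3] - [[[[[u1, u5], u2], u6], u3], u4]
Distinct normal forms: not equal.


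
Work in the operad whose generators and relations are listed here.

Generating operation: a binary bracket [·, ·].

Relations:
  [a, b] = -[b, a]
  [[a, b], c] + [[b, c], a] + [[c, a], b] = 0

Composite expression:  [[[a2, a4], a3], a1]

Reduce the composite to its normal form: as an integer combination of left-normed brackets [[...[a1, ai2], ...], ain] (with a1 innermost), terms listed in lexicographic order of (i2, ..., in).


-[[[a1, a2], a4], a3] + [[[a1, a3], a2], a4] - [[[a1, a3], a4], a2] + [[[a1, a4], a2], a3]

Left-normed coefficients sit on the a1-initial expansion words.
Composite bracket: [[[a2, a4], a3], a1]
Under [a, b] = ab - ba we get 8 signed associative words (2^3 = 8).
Only words starting with a1 matter:
  sign of a1a2a4a3 is -1, so it contributes -[[[a1, a2], a4], a3]
  sign of a1a3a2a4 is +1, so it contributes +[[[a1, a3], a2], a4]
  sign of a1a3a4a2 is -1, so it contributes -[[[a1, a3], a4], a2]
  sign of a1a4a2a3 is +1, so it contributes +[[[a1, a4], a2], a3]


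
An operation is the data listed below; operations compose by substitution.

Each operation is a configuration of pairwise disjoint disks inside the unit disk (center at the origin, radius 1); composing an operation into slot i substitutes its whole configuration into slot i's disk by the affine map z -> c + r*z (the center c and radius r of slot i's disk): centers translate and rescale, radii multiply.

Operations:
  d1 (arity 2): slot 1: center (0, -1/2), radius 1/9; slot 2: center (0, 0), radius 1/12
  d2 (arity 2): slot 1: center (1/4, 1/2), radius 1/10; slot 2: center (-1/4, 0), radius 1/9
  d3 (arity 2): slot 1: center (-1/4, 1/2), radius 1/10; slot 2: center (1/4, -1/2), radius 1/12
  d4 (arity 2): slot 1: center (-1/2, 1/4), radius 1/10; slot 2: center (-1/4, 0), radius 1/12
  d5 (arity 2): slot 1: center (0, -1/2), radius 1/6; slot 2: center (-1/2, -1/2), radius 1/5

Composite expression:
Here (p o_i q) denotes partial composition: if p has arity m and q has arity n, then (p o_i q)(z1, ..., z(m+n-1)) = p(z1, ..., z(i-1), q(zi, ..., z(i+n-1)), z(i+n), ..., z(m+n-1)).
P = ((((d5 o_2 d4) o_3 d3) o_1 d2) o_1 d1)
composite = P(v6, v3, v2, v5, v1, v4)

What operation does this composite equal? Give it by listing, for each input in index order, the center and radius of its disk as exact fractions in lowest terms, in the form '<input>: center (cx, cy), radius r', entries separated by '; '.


Affine substitution under d5: radii multiply and v-centers shift.
v6: after 3 affine steps, its disk has center (1/24, -17/40), radius 1/540
v3: after 3 affine steps, its disk has center (1/24, -5/12), radius 1/720
v2: after 2 affine steps, its disk has center (-1/24, -1/2), radius 1/54
v5: after 2 affine steps, its disk has center (-3/5, -9/20), radius 1/50
v1: after 3 affine steps, its disk has center (-133/240, -59/120), radius 1/600
v4: after 3 affine steps, its disk has center (-131/240, -61/120), radius 1/720

v1: center (-133/240, -59/120), radius 1/600; v2: center (-1/24, -1/2), radius 1/54; v3: center (1/24, -5/12), radius 1/720; v4: center (-131/240, -61/120), radius 1/720; v5: center (-3/5, -9/20), radius 1/50; v6: center (1/24, -17/40), radius 1/540


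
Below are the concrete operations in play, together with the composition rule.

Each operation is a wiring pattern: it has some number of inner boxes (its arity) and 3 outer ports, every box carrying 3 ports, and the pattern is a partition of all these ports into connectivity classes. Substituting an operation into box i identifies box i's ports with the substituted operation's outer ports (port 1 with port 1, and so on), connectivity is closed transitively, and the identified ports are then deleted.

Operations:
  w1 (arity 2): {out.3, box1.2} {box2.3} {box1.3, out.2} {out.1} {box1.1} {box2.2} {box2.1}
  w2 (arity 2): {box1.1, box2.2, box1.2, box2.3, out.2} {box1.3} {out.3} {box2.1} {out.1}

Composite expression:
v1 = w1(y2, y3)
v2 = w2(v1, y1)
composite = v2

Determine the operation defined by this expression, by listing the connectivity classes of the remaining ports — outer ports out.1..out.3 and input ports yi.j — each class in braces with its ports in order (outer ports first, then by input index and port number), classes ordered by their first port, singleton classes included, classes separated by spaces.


Two ports join when wires chain via w2-identified ports.
stage w1: inputs (y2, y3), connectivity {out.1} {out.2, y2.3} {out.3, y2.2} {y2.1} {y3.1} {y3.2} {y3.3}, out.j its boundary
stage w2: inputs (y2, y3, y1), connectivity {out.1} {out.2, y1.2, y1.3, y2.3} {out.3} {y1.1} {y2.1} {y2.2} {y3.1} {y3.2} {y3.3}, out.j its boundary

{out.1} {out.2, y1.2, y1.3, y2.3} {out.3} {y1.1} {y2.1} {y2.2} {y3.1} {y3.2} {y3.3}


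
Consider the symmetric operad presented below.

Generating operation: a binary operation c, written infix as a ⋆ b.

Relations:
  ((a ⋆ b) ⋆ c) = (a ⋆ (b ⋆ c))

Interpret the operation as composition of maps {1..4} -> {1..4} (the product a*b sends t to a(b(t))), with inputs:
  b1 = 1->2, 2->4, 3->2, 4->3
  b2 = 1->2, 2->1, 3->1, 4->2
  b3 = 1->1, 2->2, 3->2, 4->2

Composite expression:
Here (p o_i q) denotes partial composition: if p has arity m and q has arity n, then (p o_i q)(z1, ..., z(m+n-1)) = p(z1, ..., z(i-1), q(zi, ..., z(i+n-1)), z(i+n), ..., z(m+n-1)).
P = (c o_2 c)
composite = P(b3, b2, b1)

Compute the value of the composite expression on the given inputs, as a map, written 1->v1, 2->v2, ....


(b2 ⋆ b1) = 1->1, 2->2, 3->1, 4->1
(b3 ⋆ (b2 ⋆ b1)) = 1->1, 2->2, 3->1, 4->1

1->1, 2->2, 3->1, 4->1


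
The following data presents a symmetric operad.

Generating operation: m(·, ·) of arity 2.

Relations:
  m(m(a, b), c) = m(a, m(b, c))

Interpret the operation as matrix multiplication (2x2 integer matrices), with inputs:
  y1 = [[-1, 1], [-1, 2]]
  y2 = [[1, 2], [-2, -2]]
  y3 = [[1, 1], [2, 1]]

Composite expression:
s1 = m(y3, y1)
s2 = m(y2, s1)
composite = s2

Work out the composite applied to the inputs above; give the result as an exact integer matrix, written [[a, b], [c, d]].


[[-8, 11], [10, -14]]

m(y3, y1) = [[-2, 3], [-3, 4]]
m(y2, m(y3, y1)) = [[-8, 11], [10, -14]]


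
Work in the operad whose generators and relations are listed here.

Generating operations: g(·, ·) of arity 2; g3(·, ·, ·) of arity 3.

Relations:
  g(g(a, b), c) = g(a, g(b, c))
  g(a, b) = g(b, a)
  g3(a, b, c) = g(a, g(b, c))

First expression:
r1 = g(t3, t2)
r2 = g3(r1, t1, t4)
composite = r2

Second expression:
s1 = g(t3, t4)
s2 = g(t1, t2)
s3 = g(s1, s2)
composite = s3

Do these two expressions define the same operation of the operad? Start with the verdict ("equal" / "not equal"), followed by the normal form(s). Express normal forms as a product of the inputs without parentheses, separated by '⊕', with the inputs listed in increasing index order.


equal; the common form is t1 ⊕ t2 ⊕ t3 ⊕ t4


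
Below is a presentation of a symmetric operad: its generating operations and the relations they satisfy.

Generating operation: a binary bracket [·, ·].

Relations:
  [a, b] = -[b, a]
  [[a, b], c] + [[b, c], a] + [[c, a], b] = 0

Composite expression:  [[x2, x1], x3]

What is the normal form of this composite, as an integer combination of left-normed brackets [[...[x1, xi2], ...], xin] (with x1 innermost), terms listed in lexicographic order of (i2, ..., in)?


A multilinear Lie element is pinned by x1-initial words (x1 innermost).
Composite bracket: [[x2, x1], x3]
Applying ab - ba throughout gives 4 signed words (2^2 = 4).
Words beginning with x1 determine it all:
  x1x2x3 (sign -1) contributes -[[x1, x2], x3]

-[[x1, x2], x3]


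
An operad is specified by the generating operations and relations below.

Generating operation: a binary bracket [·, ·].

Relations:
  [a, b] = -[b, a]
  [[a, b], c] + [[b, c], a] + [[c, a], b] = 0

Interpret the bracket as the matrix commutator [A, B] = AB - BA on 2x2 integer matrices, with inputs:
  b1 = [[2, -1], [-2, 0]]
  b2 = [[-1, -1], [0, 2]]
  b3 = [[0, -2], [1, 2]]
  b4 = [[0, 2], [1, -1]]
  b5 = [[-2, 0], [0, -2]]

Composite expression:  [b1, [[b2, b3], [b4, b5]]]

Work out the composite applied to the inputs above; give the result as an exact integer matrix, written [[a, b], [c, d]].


[b2, b3] = [[-1, 4], [3, 1]]
[b4, b5] = [[0, 0], [0, 0]]
[[b2, b3], [b4, b5]] = [[0, 0], [0, 0]]
[b1, [[b2, b3], [b4, b5]]] = [[0, 0], [0, 0]]

[[0, 0], [0, 0]]


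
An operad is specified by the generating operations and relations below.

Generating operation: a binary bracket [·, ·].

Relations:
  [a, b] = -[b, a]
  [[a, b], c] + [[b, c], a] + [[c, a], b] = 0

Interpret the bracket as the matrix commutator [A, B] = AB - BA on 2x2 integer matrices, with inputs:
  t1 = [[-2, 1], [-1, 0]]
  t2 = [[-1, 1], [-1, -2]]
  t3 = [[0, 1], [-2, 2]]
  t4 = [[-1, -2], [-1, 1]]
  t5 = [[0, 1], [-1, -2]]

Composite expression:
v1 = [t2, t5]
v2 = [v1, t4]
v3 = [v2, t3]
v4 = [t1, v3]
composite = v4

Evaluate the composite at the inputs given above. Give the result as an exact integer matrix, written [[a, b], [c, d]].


[[-14, 8], [-20, 14]]

[t2, t5] = [[0, -1], [-1, 0]]
[[t2, t5], t4] = [[-1, -2], [2, 1]]
[[[t2, t5], t4], t3] = [[2, -6], [-8, -2]]
[t1, [[[t2, t5], t4], t3]] = [[-14, 8], [-20, 14]]


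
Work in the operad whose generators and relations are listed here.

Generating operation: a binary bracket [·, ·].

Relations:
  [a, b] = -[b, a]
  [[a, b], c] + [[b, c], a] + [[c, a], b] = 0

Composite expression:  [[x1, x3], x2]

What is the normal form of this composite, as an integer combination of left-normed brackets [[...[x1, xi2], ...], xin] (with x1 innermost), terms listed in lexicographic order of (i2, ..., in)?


Antisymmetry and Jacobi reduce to x1-anchored left-normed brackets.
Composite bracket: [[x1, x3], x2]
Applying ab - ba throughout gives 4 signed words (2^2 = 4).
Only words starting with x1 matter:
  x1x3x2 (sign +1) contributes +[[x1, x3], x2]

[[x1, x3], x2]


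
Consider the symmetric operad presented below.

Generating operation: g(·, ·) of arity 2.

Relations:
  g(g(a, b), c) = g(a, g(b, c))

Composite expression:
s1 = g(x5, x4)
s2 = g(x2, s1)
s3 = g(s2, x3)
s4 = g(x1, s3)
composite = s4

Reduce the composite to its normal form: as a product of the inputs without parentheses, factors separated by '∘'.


x1 ∘ x2 ∘ x5 ∘ x4 ∘ x3

Every regrouping of g is equal, so read the x-inputs in written order.
g(x5, x4) collapses to x5 ∘ x4
g(x2, g(x5, x4)) collapses to x2 ∘ x5 ∘ x4
g(g(x2, g(x5, x4)), x3) collapses to x2 ∘ x5 ∘ x4 ∘ x3
g(x1, g(g(x2, g(x5, x4)), x3)) collapses to x1 ∘ x2 ∘ x5 ∘ x4 ∘ x3


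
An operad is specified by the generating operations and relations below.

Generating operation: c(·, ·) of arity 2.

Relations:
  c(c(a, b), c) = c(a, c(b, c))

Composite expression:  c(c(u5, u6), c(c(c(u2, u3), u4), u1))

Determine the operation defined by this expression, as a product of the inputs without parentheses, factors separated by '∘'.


u5 ∘ u6 ∘ u2 ∘ u3 ∘ u4 ∘ u1

Key point: c is associative — brackets drop, the u-order remains.
c(u5, u6) spells out as u5 ∘ u6
c(u2, u3) spells out as u2 ∘ u3
c(c(u2, u3), u4) spells out as u2 ∘ u3 ∘ u4
c(c(c(u2, u3), u4), u1) spells out as u2 ∘ u3 ∘ u4 ∘ u1
c(c(u5, u6), c(c(c(u2, u3), u4), u1)) spells out as u5 ∘ u6 ∘ u2 ∘ u3 ∘ u4 ∘ u1


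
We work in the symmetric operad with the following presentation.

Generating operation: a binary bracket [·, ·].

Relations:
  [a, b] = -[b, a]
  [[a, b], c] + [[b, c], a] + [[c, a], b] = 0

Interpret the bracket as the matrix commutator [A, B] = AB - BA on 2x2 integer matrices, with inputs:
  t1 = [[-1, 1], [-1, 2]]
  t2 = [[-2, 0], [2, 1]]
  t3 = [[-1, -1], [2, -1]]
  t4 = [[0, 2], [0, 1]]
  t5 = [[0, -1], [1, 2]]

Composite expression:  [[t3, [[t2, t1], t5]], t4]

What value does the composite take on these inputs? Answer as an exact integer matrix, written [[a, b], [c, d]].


[[96, -96], [48, -96]]

[t2, t1] = [[-2, -3], [-9, 2]]
[[t2, t1], t5] = [[-12, -2], [22, 12]]
[t3, [[t2, t1], t5]] = [[-18, -24], [-48, 18]]
[[t3, [[t2, t1], t5]], t4] = [[96, -96], [48, -96]]


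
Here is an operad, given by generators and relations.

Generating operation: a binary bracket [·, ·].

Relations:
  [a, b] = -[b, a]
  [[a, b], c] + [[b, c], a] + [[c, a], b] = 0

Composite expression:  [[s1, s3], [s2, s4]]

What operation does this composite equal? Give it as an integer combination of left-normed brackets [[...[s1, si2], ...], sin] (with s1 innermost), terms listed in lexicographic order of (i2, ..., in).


[[[s1, s3], s2], s4] - [[[s1, s3], s4], s2]


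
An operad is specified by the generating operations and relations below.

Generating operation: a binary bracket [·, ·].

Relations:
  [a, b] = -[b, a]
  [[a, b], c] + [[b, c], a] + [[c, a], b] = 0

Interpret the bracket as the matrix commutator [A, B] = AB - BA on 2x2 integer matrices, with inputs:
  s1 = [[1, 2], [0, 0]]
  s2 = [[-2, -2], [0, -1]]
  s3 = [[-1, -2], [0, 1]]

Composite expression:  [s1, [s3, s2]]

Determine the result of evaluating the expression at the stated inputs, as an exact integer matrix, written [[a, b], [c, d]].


[[0, 2], [0, 0]]


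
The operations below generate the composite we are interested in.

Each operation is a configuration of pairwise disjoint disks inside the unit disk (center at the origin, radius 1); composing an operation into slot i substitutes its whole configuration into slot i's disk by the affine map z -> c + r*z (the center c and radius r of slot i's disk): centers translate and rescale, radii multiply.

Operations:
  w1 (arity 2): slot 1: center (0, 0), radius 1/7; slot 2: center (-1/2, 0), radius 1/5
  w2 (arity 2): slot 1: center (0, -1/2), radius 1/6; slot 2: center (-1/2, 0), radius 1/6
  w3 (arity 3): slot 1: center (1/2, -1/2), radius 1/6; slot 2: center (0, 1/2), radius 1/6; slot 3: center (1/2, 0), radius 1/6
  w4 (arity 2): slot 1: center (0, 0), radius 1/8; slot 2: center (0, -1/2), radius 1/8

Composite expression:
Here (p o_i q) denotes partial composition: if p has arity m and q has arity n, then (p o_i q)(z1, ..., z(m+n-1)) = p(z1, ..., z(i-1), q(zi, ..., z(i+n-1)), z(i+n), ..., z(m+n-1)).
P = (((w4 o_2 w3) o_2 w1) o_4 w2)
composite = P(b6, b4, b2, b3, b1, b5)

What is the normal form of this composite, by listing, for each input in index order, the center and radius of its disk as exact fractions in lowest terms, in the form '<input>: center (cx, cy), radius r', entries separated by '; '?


b1: center (-1/96, -7/16), radius 1/288; b2: center (5/96, -9/16), radius 1/240; b3: center (0, -43/96), radius 1/288; b4: center (1/16, -9/16), radius 1/336; b5: center (1/16, -1/2), radius 1/48; b6: center (0, 0), radius 1/8

Affine substitution under w4: radii multiply and b-centers shift.
b6: after 1 affine step, its disk has center (0, 0), radius 1/8
b4: after 3 affine steps, its disk has center (1/16, -9/16), radius 1/336
b2: after 3 affine steps, its disk has center (5/96, -9/16), radius 1/240
b3: after 3 affine steps, its disk has center (0, -43/96), radius 1/288
b1: after 3 affine steps, its disk has center (-1/96, -7/16), radius 1/288
b5: after 2 affine steps, its disk has center (1/16, -1/2), radius 1/48


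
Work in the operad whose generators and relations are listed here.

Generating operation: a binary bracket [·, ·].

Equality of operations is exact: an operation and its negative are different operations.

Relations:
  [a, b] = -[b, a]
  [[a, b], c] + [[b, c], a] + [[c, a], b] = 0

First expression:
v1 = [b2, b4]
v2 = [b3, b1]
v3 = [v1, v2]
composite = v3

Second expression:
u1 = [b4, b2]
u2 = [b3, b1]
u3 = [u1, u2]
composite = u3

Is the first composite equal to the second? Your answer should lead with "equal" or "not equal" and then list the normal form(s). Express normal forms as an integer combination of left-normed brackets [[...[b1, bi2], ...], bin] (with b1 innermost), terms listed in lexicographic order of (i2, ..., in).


The first expression reduces to [[[b1, b3], b2], b4] - [[[b1, b3], b4], b2]
The second expression reduces to -[[[b1, b3], b2], b4] + [[[b1, b3], b4], b2]
The forms do not match — not equal.

not equal: they reduce to [[[b1, b3], b2], b4] - [[[b1, b3], b4], b2] and -[[[b1, b3], b2], b4] + [[[b1, b3], b4], b2]


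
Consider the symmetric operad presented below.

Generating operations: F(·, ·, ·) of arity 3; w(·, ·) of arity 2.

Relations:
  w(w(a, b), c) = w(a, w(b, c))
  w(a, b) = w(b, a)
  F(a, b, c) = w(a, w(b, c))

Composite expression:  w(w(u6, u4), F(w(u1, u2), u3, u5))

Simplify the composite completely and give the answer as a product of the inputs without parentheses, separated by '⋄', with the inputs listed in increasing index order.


Any arrangement under w is one operation, so sort the u-inputs.
w(u6, u4) flattens to u6 ⋄ u4
w(u1, u2) flattens to u1 ⋄ u2
F(w(u1, u2), u3, u5) flattens to u1 ⋄ u2 ⋄ u3 ⋄ u5
w(w(u6, u4), F(w(u1, u2), u3, u5)) flattens to u6 ⋄ u4 ⋄ u1 ⋄ u2 ⋄ u3 ⋄ u5
the factors in increasing index order: u1 ⋄ u2 ⋄ u3 ⋄ u4 ⋄ u5 ⋄ u6

u1 ⋄ u2 ⋄ u3 ⋄ u4 ⋄ u5 ⋄ u6


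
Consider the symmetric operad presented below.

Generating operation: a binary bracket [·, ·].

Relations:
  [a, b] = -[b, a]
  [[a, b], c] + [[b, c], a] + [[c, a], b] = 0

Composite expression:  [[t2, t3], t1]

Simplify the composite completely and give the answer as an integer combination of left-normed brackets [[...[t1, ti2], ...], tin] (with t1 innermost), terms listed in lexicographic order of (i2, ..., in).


-[[t1, t2], t3] + [[t1, t3], t2]

A multilinear Lie element is pinned by t1-initial words (t1 innermost).
Composite bracket: [[t2, t3], t1]
Full expansion: 4 signed words from ab - ba (2^2 = 4).
Collect the words opening with t1:
  the word t1t2t3 carries sign -1 and contributes -[[t1, t2], t3]
  the word t1t3t2 carries sign +1 and contributes +[[t1, t3], t2]


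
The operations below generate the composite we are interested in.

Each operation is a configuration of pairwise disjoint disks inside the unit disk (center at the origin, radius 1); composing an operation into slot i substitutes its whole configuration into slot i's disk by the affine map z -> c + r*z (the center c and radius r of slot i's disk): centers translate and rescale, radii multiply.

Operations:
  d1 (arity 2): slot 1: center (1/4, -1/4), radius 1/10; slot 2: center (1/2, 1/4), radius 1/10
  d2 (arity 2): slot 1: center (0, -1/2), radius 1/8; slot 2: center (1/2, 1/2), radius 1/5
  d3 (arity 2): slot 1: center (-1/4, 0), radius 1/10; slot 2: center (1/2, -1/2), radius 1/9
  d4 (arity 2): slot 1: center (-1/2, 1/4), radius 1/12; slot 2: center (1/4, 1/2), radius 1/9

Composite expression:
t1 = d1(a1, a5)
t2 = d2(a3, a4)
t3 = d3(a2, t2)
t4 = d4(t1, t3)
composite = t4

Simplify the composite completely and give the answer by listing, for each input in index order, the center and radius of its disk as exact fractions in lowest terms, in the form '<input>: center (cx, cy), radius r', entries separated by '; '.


Follow each a-input down from d4: c' goes to c + r*c', radius to r*r'.
tracing a1 down its 2-map path: center (-23/48, 11/48), radius 1/120
tracing a5 down its 2-map path: center (-11/24, 13/48), radius 1/120
tracing a2 down its 2-map path: center (2/9, 1/2), radius 1/90
tracing a3 down its 3-map path: center (11/36, 71/162), radius 1/648
tracing a4 down its 3-map path: center (101/324, 73/162), radius 1/405

a1: center (-23/48, 11/48), radius 1/120; a2: center (2/9, 1/2), radius 1/90; a3: center (11/36, 71/162), radius 1/648; a4: center (101/324, 73/162), radius 1/405; a5: center (-11/24, 13/48), radius 1/120


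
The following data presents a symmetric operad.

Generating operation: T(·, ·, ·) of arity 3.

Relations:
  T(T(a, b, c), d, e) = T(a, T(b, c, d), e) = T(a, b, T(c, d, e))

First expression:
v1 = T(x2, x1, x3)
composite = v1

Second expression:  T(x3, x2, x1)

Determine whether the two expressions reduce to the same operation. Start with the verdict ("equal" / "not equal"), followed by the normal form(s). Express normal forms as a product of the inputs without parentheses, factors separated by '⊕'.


not equal — first x2 ⊕ x1 ⊕ x3, second x3 ⊕ x2 ⊕ x1

The first composite normalizes to x2 ⊕ x1 ⊕ x3
The second composite normalizes to x3 ⊕ x2 ⊕ x1
The forms do not match — not equal.


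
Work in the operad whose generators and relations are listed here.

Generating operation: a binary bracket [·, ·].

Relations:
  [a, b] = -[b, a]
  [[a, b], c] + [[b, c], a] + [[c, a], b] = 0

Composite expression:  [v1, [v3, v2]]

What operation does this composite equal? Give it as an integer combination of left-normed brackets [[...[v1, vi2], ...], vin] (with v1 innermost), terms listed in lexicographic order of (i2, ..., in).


-[[v1, v2], v3] + [[v1, v3], v2]

Left-normed coefficients sit on the v1-initial expansion words.
Composite bracket: [v1, [v3, v2]]
Full expansion: 4 signed words from ab - ba (2^2 = 4).
Only words starting with v1 matter:
  from v1v2v3, sign -1: term -[[v1, v2], v3]
  from v1v3v2, sign +1: term +[[v1, v3], v2]


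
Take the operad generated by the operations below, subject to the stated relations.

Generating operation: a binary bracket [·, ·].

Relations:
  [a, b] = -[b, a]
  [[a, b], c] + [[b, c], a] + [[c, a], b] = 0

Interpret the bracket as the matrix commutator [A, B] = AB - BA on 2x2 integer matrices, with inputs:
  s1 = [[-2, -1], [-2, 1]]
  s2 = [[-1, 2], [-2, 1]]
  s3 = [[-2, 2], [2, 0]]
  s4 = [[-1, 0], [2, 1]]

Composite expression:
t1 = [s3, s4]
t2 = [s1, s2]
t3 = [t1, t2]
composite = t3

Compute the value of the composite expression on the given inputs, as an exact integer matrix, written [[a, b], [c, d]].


[[-8, -112], [16, 8]]

[s3, s4] = [[4, 4], [0, -4]]
[s1, s2] = [[6, -8], [-2, -6]]
[[s3, s4], [s1, s2]] = [[-8, -112], [16, 8]]


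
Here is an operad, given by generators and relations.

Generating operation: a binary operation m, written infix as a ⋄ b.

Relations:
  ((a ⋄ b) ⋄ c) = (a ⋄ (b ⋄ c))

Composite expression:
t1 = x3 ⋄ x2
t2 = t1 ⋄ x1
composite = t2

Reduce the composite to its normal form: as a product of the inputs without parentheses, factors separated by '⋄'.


x3 ⋄ x2 ⋄ x1

All parenthesizations of m agree; list the x-inputs left to right.
(x3 ⋄ x2) spells out as x3 ⋄ x2
((x3 ⋄ x2) ⋄ x1) spells out as x3 ⋄ x2 ⋄ x1


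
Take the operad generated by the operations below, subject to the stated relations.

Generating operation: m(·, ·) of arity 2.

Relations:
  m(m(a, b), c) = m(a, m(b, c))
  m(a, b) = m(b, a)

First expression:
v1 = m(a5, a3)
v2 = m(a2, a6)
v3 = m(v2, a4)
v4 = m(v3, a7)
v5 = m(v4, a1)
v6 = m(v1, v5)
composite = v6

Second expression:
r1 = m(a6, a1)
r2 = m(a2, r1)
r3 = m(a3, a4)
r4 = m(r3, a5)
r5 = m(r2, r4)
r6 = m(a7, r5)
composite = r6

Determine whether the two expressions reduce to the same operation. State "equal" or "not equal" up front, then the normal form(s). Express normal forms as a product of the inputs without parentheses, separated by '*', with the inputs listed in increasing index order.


The first expression, normalized: a1 * a2 * a3 * a4 * a5 * a6 * a7
The second expression, normalized: a1 * a2 * a3 * a4 * a5 * a6 * a7
The normal forms match — equal.

equal — both sides give a1 * a2 * a3 * a4 * a5 * a6 * a7


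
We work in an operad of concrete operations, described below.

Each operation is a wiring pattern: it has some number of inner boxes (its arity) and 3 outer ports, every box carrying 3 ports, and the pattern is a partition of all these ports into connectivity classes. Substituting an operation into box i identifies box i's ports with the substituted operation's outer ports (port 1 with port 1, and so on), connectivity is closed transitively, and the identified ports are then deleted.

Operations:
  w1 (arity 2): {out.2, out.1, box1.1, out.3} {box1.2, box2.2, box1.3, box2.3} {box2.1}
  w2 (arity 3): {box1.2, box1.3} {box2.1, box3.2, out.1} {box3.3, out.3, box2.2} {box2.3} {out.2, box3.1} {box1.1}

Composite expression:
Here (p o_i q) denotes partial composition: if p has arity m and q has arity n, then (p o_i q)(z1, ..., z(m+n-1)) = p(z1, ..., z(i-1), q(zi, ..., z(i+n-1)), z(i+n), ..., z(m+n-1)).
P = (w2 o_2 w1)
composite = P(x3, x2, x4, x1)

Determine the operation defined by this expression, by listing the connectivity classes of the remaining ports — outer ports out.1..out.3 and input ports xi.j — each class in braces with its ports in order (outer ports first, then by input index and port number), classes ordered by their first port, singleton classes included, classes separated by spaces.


{out.1, out.3, x1.2, x1.3, x2.1} {out.2, x1.1} {x2.2, x2.3, x4.2, x4.3} {x3.1} {x3.2, x3.3} {x4.1}

Two ports join when wires chain via w2-identified ports.
composing w1 on (x2, x4), with out.j its own outer ports: {out.1, out.2, out.3, x2.1} {x2.2, x2.3, x4.2, x4.3} {x4.1}
composing w2 on (x3, x2, x4, x1), with out.j its own outer ports: {out.1, out.3, x1.2, x1.3, x2.1} {out.2, x1.1} {x2.2, x2.3, x4.2, x4.3} {x3.1} {x3.2, x3.3} {x4.1}


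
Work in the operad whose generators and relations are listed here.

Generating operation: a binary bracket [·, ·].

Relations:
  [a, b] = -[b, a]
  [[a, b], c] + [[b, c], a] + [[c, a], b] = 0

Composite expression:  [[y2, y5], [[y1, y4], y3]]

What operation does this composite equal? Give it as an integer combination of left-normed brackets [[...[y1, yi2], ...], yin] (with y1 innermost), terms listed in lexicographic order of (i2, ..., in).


-[[[[y1, y4], y3], y2], y5] + [[[[y1, y4], y3], y5], y2]

In the tensor algebra, words opening y1 carry the y1-anchored form.
Composite bracket: [[y2, y5], [[y1, y4], y3]]
The bracket unfolds into 16 signed words via [a, b] = ab - ba (2^4 = 16).
Words beginning with y1 determine it all:
  from y1y4y3y2y5, sign -1: term -[[[[y1, y4], y3], y2], y5]
  from y1y4y3y5y2, sign +1: term +[[[[y1, y4], y3], y5], y2]


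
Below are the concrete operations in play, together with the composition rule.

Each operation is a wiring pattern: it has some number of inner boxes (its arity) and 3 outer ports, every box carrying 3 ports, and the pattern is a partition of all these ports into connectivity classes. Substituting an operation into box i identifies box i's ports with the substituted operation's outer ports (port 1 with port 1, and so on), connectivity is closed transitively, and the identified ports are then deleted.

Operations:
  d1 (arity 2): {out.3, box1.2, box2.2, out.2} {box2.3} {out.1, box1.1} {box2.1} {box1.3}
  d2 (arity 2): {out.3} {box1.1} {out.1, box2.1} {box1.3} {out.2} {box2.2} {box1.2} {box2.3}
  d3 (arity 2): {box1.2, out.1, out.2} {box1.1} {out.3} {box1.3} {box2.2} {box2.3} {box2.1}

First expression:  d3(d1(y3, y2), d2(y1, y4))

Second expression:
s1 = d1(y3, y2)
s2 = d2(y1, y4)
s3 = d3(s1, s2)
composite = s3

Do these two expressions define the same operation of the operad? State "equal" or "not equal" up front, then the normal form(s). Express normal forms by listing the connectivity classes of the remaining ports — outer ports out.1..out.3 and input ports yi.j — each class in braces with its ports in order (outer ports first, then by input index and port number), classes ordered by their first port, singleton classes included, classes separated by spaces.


equal: each reduces to {out.1, out.2, y2.2, y3.2} {out.3} {y1.1} {y1.2} {y1.3} {y2.1} {y2.3} {y3.1} {y3.3} {y4.1} {y4.2} {y4.3}

In normal form, the first expression is {out.1, out.2, y2.2, y3.2} {out.3} {y1.1} {y1.2} {y1.3} {y2.1} {y2.3} {y3.1} {y3.3} {y4.1} {y4.2} {y4.3}
In normal form, the second expression is {out.1, out.2, y2.2, y3.2} {out.3} {y1.1} {y1.2} {y1.3} {y2.1} {y2.3} {y3.1} {y3.3} {y4.1} {y4.2} {y4.3}
The normal forms match — equal.


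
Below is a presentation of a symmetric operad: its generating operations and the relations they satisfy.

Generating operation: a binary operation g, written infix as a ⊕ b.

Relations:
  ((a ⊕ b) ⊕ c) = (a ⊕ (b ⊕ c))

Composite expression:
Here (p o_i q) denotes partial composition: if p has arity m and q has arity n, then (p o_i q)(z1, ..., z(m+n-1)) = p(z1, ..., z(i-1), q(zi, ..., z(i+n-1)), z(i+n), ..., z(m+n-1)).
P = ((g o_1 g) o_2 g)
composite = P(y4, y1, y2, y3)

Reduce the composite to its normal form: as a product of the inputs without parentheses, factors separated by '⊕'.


y4 ⊕ y1 ⊕ y2 ⊕ y3


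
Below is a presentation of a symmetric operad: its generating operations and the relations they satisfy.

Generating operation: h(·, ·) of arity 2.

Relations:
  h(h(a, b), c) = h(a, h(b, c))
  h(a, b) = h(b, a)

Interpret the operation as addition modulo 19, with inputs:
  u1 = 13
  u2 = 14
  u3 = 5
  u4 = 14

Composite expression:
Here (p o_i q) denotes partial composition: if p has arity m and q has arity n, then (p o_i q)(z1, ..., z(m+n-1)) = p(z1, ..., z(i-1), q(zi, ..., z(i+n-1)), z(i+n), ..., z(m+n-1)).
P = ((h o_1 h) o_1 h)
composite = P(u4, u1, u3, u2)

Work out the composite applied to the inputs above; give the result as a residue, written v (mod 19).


8 (mod 19)

h(u4, u1) = 8
h(h(u4, u1), u3) = 13
h(h(h(u4, u1), u3), u2) = 8


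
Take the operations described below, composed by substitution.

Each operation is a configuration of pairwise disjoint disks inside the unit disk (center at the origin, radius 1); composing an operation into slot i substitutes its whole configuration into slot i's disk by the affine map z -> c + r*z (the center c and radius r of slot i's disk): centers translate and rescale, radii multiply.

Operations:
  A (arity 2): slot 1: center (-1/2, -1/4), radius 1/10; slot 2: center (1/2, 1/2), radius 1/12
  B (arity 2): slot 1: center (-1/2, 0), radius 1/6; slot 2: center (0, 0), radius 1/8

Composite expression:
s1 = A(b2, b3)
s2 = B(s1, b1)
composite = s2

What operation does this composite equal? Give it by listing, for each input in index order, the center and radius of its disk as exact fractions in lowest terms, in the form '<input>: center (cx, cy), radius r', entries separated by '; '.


b1: center (0, 0), radius 1/8; b2: center (-7/12, -1/24), radius 1/60; b3: center (-5/12, 1/12), radius 1/72

Nesting under B composes maps z -> c + r*z down each b-path.
for b2, the 2-step affine chain lands on center (-7/12, -1/24), radius 1/60
for b3, the 2-step affine chain lands on center (-5/12, 1/12), radius 1/72
for b1, the 1-step affine chain lands on center (0, 0), radius 1/8


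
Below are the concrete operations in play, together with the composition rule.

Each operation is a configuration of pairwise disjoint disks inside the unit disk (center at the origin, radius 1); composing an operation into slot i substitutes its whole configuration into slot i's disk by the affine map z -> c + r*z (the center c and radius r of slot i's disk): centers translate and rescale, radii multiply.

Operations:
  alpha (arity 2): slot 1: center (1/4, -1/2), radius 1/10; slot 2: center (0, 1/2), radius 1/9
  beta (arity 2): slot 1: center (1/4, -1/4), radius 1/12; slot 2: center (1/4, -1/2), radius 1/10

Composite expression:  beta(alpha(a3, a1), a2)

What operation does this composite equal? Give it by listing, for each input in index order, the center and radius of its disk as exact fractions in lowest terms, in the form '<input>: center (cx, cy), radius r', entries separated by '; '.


Affine substitution under beta: radii multiply and a-centers shift.
a3: after 2 affine steps, its disk has center (13/48, -7/24), radius 1/120
a1: after 2 affine steps, its disk has center (1/4, -5/24), radius 1/108
a2: after 1 affine step, its disk has center (1/4, -1/2), radius 1/10

a1: center (1/4, -5/24), radius 1/108; a2: center (1/4, -1/2), radius 1/10; a3: center (13/48, -7/24), radius 1/120


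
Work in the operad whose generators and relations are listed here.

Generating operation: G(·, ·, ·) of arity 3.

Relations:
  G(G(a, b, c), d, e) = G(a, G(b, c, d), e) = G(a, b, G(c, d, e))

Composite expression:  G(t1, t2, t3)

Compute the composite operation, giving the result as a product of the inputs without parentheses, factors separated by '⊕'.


t1 ⊕ t2 ⊕ t3

The G-tree's shape is irrelevant; the t-reading-order decides.
G(t1, t2, t3) unparenthesizes to t1 ⊕ t2 ⊕ t3


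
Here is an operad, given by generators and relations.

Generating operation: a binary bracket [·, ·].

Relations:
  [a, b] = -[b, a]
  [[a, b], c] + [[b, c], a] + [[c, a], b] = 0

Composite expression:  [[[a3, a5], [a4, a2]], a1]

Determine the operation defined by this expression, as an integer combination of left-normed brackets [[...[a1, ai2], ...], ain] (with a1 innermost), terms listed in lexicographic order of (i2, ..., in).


Left-normed coefficients sit on the a1-initial expansion words.
Composite bracket: [[[a3, a5], [a4, a2]], a1]
Each bracket splits as ab - ba, giving 16 signed words (2^4 = 16).
Only words starting with a1 matter:
  a1a2a4a3a5 appears with sign -1, giving the term -[[[[a1, a2], a4], a3], a5]
  a1a2a4a5a3 appears with sign +1, giving the term +[[[[a1, a2], a4], a5], a3]
  a1a3a5a2a4 appears with sign +1, giving the term +[[[[a1, a3], a5], a2], a4]
  a1a3a5a4a2 appears with sign -1, giving the term -[[[[a1, a3], a5], a4], a2]
  a1a4a2a3a5 appears with sign +1, giving the term +[[[[a1, a4], a2], a3], a5]
  a1a4a2a5a3 appears with sign -1, giving the term -[[[[a1, a4], a2], a5], a3]
  a1a5a3a2a4 appears with sign -1, giving the term -[[[[a1, a5], a3], a2], a4]
  a1a5a3a4a2 appears with sign +1, giving the term +[[[[a1, a5], a3], a4], a2]

-[[[[a1, a2], a4], a3], a5] + [[[[a1, a2], a4], a5], a3] + [[[[a1, a3], a5], a2], a4] - [[[[a1, a3], a5], a4], a2] + [[[[a1, a4], a2], a3], a5] - [[[[a1, a4], a2], a5], a3] - [[[[a1, a5], a3], a2], a4] + [[[[a1, a5], a3], a4], a2]


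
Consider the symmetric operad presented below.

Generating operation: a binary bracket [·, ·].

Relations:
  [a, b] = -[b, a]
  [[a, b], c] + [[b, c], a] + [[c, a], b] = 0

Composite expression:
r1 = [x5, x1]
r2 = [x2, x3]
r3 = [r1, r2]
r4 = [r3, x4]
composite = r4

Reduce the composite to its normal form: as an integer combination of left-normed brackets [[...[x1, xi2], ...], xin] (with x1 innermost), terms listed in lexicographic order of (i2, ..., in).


-[[[[x1, x5], x2], x3], x4] + [[[[x1, x5], x3], x2], x4]

In the tensor algebra, words opening x1 carry the x1-anchored form.
Composite bracket: [[[x5, x1], [x2, x3]], x4]
Under [a, b] = ab - ba we get 16 signed associative words (2^4 = 16).
Coefficients come from the x1-initial words:
  word x1x5x2x3x4 has sign -1, contributing -[[[[x1, x5], x2], x3], x4]
  word x1x5x3x2x4 has sign +1, contributing +[[[[x1, x5], x3], x2], x4]
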